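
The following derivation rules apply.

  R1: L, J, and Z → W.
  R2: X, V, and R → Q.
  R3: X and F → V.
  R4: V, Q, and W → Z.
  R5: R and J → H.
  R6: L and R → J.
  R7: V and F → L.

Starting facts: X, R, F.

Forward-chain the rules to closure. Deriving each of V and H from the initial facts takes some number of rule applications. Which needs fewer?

V

V: X and F hold, so V follows (R3). [1 rule application]
H: X and F hold, so V follows (R3). V and F hold, so L follows (R7). L and R hold, so J follows (R6). R and J hold, so H follows (R5). [4 rule applications]
V needs fewer.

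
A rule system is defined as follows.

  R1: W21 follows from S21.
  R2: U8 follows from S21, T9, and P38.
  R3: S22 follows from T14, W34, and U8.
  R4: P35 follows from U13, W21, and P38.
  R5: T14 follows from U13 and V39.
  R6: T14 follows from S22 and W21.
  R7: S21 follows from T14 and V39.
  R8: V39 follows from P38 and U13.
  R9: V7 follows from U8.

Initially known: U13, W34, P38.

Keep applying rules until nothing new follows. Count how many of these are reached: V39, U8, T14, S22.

From P38 and U13, R8 gives V39.
From U13 and V39, R5 gives T14.
V39: reached.
U8 would need S21, T9, and P38 (R2), but T9 is never established.
T14: reached.
S22 would need T14, W34, and U8 (R3), but U8 is never established.
Reached: V39 and T14 — 2 of the 4.

2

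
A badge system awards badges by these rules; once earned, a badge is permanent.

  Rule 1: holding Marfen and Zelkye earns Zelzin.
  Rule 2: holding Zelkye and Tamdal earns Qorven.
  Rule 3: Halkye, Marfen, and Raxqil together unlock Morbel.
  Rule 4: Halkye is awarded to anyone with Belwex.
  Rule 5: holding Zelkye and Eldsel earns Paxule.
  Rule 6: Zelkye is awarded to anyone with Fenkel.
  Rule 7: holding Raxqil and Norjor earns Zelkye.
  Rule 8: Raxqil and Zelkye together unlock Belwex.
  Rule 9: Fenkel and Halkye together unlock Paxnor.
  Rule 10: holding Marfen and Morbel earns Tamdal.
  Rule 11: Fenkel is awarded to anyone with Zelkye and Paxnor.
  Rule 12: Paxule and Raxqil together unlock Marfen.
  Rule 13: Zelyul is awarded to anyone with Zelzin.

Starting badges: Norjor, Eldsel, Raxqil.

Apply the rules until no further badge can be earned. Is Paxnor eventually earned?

Paxnor would need Fenkel and Halkye (Rule 9), but Fenkel is never earned.

No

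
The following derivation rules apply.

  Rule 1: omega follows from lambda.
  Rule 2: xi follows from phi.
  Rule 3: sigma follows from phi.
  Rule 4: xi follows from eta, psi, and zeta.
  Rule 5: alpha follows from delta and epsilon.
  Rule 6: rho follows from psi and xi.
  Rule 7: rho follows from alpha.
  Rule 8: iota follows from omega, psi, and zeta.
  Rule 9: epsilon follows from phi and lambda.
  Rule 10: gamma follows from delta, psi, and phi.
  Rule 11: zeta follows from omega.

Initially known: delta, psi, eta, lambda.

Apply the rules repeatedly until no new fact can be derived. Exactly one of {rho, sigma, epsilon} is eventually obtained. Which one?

rho

From lambda, Rule 1 gives omega.
omega holds, so zeta follows (Rule 11).
From eta, psi, and zeta, Rule 4 gives xi.
psi and xi hold, so rho follows (Rule 6).
sigma would need phi (Rule 3), but phi is never established. epsilon would need phi and lambda (Rule 9), but phi is never established.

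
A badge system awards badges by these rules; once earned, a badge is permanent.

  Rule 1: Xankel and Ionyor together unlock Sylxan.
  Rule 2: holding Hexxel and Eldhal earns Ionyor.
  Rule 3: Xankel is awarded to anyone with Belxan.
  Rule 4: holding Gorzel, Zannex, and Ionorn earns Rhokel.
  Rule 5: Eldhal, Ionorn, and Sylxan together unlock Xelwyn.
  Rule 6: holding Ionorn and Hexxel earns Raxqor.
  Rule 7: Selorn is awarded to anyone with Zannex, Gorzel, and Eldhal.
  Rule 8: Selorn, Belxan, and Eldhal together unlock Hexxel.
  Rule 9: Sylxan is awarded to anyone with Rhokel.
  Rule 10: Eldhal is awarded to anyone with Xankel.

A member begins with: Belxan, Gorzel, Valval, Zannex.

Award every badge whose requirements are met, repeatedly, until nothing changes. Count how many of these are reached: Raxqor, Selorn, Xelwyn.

With Belxan, Xankel is earned (Rule 3).
With Xankel, Eldhal is earned (Rule 10).
With Zannex, Gorzel, and Eldhal, Selorn is earned (Rule 7).
Raxqor would need Ionorn and Hexxel (Rule 6), but Ionorn is never earned.
Selorn: reached.
Xelwyn would need Eldhal, Ionorn, and Sylxan (Rule 5), but Ionorn is never earned.
Reached: Selorn — 1 of the 3.

1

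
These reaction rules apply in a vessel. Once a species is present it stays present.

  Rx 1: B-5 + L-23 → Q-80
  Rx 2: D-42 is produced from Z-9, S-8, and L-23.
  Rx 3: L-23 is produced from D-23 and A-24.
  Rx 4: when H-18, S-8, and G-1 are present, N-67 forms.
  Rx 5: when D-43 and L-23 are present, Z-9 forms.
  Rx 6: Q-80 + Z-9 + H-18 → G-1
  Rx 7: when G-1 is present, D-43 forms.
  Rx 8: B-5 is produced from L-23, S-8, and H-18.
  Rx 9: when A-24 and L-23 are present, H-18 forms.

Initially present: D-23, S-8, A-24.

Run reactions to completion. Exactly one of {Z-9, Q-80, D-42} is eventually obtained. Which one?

Q-80

D-23 and A-24 present → L-23 forms (Rx 3).
A-24 and L-23 present → H-18 forms (Rx 9).
L-23, S-8, and H-18 present → B-5 forms (Rx 8).
B-5 and L-23 present → Q-80 forms (Rx 1).
Z-9 would need D-43 and L-23 (Rx 5), but D-43 never forms. D-42 would need Z-9, S-8, and L-23 (Rx 2), but Z-9 never forms.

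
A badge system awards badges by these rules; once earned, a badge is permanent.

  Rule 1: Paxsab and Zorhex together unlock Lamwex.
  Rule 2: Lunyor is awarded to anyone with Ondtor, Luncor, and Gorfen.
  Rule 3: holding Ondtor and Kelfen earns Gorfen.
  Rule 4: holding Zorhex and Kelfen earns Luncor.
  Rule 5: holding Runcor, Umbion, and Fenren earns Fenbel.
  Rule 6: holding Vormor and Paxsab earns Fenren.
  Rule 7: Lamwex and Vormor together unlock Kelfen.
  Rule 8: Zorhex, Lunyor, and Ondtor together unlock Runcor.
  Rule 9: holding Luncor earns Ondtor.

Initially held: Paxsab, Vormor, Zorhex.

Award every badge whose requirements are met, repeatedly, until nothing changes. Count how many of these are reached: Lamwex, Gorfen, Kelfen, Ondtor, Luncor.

With Paxsab and Zorhex, Lamwex is earned (Rule 1).
With Lamwex and Vormor, Kelfen is earned (Rule 7).
With Zorhex and Kelfen, Luncor is earned (Rule 4).
With Luncor, Ondtor is earned (Rule 9).
With Ondtor and Kelfen, Gorfen is earned (Rule 3).
Lamwex: reached.
Gorfen: reached.
Kelfen: reached.
Ondtor: reached.
Luncor: reached.
All 5 are reached.

5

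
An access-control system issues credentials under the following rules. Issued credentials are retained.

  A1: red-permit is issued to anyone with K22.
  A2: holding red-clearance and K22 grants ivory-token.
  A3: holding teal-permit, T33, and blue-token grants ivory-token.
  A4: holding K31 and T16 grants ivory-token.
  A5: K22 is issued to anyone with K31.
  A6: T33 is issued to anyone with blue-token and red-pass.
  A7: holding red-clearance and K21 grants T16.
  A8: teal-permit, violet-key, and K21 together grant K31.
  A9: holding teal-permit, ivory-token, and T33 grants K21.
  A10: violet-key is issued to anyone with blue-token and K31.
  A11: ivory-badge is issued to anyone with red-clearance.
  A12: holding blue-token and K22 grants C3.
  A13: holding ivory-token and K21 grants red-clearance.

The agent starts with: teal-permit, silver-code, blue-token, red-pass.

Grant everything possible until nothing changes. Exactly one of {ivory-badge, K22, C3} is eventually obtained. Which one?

Holding blue-token and red-pass grants T33 (A6).
Holding teal-permit, T33, and blue-token grants ivory-token (A3).
Holding teal-permit, ivory-token, and T33 grants K21 (A9).
Holding ivory-token and K21 grants red-clearance (A13).
Holding red-clearance grants ivory-badge (A11).
C3 would need blue-token and K22 (A12), but K22 is never granted. K22 would need K31 (A5), but K31 is never granted.

ivory-badge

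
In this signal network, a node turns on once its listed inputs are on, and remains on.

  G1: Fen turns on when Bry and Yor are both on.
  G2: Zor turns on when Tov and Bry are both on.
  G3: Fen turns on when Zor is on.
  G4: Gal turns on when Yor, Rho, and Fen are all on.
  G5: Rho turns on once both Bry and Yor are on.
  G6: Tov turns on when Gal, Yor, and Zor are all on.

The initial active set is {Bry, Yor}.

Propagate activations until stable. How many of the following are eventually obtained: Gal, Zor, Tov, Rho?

2

G1: Bry and Yor on → Fen on.
Bry and Yor are on, so Rho turns on (G5).
Yor, Rho, and Fen are on, so Gal turns on (G4).
Gal: reached.
Zor would need Tov and Bry (G2), but Tov never turns on.
Tov would need Gal, Yor, and Zor (G6), but Zor never turns on.
Rho: reached.
Reached: Gal and Rho — 2 of the 4.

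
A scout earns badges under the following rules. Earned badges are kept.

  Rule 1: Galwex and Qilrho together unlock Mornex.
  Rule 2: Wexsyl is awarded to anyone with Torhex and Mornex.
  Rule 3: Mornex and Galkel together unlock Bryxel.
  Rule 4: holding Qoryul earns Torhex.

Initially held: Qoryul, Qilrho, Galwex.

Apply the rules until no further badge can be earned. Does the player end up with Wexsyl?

Yes

With Qoryul, Torhex is earned (Rule 4).
With Galwex and Qilrho, Mornex is earned (Rule 1).
With Torhex and Mornex, Wexsyl is earned (Rule 2).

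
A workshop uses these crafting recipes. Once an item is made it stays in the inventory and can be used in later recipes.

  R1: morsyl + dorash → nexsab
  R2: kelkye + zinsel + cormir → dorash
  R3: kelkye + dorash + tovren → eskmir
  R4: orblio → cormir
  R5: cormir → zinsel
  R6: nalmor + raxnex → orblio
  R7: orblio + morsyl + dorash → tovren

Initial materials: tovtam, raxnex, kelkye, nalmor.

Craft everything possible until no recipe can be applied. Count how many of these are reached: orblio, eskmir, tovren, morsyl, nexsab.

1

nalmor + raxnex → orblio (R6).
orblio: reached.
eskmir would need kelkye, dorash, and tovren (R3), but tovren is never obtained.
tovren would need orblio, morsyl, and dorash (R7), but morsyl is never obtained.
No rule produces morsyl, and it is not given.
nexsab would need morsyl and dorash (R1), but morsyl is never obtained.
Reached: orblio — 1 of the 5.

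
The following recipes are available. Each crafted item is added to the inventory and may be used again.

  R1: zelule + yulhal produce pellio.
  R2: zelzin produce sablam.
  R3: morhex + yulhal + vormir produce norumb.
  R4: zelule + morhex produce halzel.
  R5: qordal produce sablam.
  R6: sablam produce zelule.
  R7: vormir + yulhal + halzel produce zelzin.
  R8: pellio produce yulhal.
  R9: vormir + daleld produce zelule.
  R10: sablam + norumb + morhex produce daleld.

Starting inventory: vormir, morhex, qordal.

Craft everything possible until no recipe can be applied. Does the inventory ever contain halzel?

Yes

qordal → sablam (R5).
sablam → zelule (R6).
Using R4, zelule and morhex make halzel.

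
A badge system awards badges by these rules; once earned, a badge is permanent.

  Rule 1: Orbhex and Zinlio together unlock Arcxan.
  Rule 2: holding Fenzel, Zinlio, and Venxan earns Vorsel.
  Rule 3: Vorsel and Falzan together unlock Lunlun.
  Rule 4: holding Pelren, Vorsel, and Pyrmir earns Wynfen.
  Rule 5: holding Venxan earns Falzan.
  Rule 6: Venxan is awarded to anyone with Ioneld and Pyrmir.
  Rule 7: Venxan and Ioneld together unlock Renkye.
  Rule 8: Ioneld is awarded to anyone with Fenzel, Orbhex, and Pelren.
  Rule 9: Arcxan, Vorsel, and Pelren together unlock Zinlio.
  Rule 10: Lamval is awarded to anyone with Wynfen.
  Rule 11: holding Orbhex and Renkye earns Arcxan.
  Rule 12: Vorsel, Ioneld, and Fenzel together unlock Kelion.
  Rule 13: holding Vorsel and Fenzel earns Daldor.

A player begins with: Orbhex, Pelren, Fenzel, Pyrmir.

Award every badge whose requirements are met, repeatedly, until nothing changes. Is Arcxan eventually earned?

With Fenzel, Orbhex, and Pelren, Ioneld is earned (Rule 8).
With Ioneld and Pyrmir, Venxan is earned (Rule 6).
With Venxan and Ioneld, Renkye is earned (Rule 7).
With Orbhex and Renkye, Arcxan is earned (Rule 11).

Yes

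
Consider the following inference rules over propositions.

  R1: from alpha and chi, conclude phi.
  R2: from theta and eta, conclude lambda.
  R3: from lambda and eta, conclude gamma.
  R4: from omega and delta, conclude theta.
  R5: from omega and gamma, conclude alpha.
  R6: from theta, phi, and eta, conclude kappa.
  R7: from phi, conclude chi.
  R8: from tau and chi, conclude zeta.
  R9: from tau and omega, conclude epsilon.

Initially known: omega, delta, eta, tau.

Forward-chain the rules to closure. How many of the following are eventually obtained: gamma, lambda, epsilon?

From tau and omega, R9 gives epsilon.
From omega and delta, R4 gives theta.
theta and eta hold, so lambda follows (R2).
lambda and eta hold, so gamma follows (R3).
gamma: reached.
lambda: reached.
epsilon: reached.
All 3 are reached.

3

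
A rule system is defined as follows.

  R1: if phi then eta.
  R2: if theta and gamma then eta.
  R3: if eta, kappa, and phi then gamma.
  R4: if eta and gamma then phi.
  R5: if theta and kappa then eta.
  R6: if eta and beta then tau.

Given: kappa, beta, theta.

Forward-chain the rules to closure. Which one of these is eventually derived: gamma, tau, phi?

From theta and kappa, R5 gives eta.
eta and beta hold, so tau follows (R6).
phi would need eta and gamma (R4), but gamma is never established. gamma would need eta, kappa, and phi (R3), but phi is never established.

tau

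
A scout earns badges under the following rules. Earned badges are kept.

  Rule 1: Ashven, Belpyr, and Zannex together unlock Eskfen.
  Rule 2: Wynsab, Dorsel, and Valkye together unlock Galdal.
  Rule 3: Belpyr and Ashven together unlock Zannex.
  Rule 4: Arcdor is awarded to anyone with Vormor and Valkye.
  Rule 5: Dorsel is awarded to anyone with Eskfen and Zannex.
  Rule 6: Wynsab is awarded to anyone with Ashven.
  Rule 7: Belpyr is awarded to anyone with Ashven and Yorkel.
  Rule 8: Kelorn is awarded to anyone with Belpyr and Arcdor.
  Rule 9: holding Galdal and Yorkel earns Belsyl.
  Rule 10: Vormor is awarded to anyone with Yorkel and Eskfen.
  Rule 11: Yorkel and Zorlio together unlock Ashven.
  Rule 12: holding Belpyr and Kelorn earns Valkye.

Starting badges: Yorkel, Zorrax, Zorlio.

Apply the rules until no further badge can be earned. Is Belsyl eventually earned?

No

Belsyl would need Galdal and Yorkel (Rule 9), but Galdal is never earned.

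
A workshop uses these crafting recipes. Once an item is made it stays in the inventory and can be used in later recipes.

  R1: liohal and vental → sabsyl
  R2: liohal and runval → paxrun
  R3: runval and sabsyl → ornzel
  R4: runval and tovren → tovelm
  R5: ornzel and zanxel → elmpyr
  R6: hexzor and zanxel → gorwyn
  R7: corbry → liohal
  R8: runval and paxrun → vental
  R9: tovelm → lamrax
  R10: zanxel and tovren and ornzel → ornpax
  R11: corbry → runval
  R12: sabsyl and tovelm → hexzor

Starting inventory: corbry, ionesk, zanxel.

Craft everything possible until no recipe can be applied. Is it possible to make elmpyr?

Yes

corbry → runval (R11).
corbry → liohal (R7).
liohal and runval → paxrun (R2).
runval and paxrun → vental (R8).
liohal and vental → sabsyl (R1).
runval and sabsyl → ornzel (R3).
Using R5, ornzel and zanxel make elmpyr.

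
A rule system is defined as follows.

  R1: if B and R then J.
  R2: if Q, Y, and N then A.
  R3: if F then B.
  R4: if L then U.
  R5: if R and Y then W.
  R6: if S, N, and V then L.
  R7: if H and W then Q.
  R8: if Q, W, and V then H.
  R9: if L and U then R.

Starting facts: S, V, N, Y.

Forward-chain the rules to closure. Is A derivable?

No

A would need Q, Y, and N (R2), but Q is never established.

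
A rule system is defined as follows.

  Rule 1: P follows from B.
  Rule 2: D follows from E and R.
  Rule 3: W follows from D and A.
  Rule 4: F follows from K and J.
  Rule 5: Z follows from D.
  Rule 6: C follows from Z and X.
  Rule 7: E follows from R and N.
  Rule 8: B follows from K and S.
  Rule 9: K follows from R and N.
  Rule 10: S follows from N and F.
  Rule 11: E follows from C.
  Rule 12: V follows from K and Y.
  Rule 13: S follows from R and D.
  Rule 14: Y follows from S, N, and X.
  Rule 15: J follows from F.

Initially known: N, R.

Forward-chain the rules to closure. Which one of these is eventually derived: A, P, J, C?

From R and N, Rule 7 gives E.
From R and N, Rule 9 gives K.
E and R hold, so D follows (Rule 2).
From R and D, Rule 13 gives S.
K and S hold, so B follows (Rule 8).
B holds, so P follows (Rule 1).
No rule produces A, and it is not given. J would need F (Rule 15), but F is never established. C would need Z and X (Rule 6), but X is never established.

P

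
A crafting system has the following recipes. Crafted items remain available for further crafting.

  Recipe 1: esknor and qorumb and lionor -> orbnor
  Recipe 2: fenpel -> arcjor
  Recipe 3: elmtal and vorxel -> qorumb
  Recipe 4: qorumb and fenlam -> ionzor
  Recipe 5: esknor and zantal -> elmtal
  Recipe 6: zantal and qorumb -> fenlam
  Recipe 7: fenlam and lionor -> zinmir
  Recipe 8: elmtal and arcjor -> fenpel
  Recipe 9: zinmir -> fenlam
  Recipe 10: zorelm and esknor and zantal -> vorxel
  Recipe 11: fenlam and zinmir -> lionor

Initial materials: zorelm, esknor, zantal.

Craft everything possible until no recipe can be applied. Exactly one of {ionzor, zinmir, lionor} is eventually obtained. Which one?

ionzor

Using Recipe 5, esknor and zantal make elmtal.
zorelm and esknor and zantal -> vorxel (Recipe 10).
elmtal and vorxel -> qorumb (Recipe 3).
zantal and qorumb -> fenlam (Recipe 6).
qorumb and fenlam -> ionzor (Recipe 4).
lionor would need fenlam and zinmir (Recipe 11), but zinmir is never obtained. zinmir would need fenlam and lionor (Recipe 7), but lionor is never obtained.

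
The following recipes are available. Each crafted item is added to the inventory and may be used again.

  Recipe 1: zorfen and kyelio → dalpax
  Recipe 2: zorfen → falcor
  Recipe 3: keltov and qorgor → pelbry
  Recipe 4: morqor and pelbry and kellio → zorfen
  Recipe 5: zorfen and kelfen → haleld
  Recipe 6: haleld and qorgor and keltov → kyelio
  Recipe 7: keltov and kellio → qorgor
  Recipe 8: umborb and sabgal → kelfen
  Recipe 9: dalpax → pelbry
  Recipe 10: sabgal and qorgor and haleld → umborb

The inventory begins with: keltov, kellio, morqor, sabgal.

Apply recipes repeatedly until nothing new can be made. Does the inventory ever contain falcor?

Yes

keltov and kellio → qorgor (Recipe 7).
Using Recipe 3, keltov and qorgor make pelbry.
Using Recipe 4, morqor, pelbry, and kellio make zorfen.
Using Recipe 2, zorfen makes falcor.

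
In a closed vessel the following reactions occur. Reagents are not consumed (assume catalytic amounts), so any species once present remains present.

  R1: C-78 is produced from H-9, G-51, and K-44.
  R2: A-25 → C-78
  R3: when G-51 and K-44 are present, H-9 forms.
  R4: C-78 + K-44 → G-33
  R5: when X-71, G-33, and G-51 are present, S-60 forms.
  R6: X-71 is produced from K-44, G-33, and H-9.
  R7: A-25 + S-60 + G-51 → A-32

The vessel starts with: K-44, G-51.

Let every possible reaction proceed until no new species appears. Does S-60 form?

Yes

G-51 and K-44 present → H-9 forms (R3).
H-9, G-51, and K-44 present → C-78 forms (R1).
C-78 and K-44 present → G-33 forms (R4).
K-44, G-33, and H-9 present → X-71 forms (R6).
X-71, G-33, and G-51 present → S-60 forms (R5).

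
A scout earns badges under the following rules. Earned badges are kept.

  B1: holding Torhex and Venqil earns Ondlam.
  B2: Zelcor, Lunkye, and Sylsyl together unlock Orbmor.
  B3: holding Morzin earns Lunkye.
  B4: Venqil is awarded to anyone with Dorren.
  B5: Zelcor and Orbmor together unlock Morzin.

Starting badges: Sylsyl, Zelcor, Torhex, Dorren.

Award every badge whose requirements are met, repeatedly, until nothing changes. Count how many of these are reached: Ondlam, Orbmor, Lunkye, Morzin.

1

With Dorren, Venqil is earned (B4).
With Torhex and Venqil, Ondlam is earned (B1).
Ondlam: reached.
Orbmor would need Zelcor, Lunkye, and Sylsyl (B2), but Lunkye is never earned.
Lunkye would need Morzin (B3), but Morzin is never earned.
Morzin would need Zelcor and Orbmor (B5), but Orbmor is never earned.
Reached: Ondlam — 1 of the 4.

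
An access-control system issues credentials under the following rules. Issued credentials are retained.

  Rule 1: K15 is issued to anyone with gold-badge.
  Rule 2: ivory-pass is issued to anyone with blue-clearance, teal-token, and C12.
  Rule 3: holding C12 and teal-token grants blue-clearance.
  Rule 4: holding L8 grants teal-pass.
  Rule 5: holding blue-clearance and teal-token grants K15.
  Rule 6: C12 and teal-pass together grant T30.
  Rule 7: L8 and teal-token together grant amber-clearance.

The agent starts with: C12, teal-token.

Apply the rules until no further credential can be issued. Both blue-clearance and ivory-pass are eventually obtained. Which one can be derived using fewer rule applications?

blue-clearance

blue-clearance: Holding C12 and teal-token grants blue-clearance (Rule 3). [1 rule application]
ivory-pass: Holding C12 and teal-token grants blue-clearance (Rule 3). Holding blue-clearance, teal-token, and C12 grants ivory-pass (Rule 2). [2 rule applications]
blue-clearance needs fewer.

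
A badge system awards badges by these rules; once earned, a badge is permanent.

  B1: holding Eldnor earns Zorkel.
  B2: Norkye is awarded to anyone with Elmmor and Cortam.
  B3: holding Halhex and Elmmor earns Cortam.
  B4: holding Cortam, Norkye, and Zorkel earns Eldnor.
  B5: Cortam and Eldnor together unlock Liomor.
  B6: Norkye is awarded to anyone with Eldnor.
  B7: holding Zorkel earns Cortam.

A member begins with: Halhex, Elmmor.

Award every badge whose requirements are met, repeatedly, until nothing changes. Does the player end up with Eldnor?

Eldnor would need Cortam, Norkye, and Zorkel (B4), but Zorkel is never earned.

No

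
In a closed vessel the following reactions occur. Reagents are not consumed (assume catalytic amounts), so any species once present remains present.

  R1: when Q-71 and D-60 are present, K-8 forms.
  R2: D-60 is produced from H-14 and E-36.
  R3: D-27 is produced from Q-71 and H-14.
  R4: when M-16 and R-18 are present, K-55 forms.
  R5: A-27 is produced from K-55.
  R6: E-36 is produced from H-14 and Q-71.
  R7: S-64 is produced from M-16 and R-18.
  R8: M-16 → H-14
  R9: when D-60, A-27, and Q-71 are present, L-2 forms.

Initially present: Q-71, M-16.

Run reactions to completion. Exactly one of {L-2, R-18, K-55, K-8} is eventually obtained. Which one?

M-16 present → H-14 forms (R8).
H-14 and Q-71 present → E-36 forms (R6).
H-14 and E-36 present → D-60 forms (R2).
Q-71 and D-60 present → K-8 forms (R1).
L-2 would need D-60, A-27, and Q-71 (R9), but A-27 never forms. K-55 would need M-16 and R-18 (R4), but R-18 never forms. No rule produces R-18, and it is not given.

K-8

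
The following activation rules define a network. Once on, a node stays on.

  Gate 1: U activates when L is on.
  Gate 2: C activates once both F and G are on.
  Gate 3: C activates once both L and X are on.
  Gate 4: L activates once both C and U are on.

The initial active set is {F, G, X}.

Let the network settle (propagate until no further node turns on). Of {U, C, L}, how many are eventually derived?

Gate 2: F and G on → C on.
U would need L (Gate 1), but L never turns on.
C: reached.
L would need C and U (Gate 4), but U never turns on.
Reached: C — 1 of the 3.

1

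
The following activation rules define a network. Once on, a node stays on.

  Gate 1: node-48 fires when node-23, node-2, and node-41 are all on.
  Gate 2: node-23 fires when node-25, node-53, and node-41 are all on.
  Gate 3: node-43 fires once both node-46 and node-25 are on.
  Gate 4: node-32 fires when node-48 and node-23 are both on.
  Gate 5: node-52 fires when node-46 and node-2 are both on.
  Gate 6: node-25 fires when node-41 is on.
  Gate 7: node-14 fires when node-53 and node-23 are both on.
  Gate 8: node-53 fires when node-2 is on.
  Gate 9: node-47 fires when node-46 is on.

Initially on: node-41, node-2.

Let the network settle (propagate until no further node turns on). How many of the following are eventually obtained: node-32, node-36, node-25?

Gate 8: node-2 on → node-53 on.
node-41 is on, so node-25 fires (Gate 6).
Gate 2: node-25, node-53, and node-41 on → node-23 on.
node-23, node-2, and node-41 are on, so node-48 fires (Gate 1).
node-48 and node-23 are on, so node-32 fires (Gate 4).
node-32: reached.
No rule produces node-36, and it is not given.
node-25: reached.
Reached: node-32 and node-25 — 2 of the 3.

2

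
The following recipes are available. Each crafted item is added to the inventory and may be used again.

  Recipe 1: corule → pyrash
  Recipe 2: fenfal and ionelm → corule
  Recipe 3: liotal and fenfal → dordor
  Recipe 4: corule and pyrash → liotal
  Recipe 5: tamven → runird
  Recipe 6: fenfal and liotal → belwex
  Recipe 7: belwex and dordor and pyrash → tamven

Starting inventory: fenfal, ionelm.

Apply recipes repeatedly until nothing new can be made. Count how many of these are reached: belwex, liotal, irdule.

Using Recipe 2, fenfal and ionelm make corule.
Using Recipe 1, corule makes pyrash.
corule and pyrash → liotal (Recipe 4).
fenfal and liotal → belwex (Recipe 6).
belwex: reached.
liotal: reached.
No rule produces irdule, and it is not given.
Reached: belwex and liotal — 2 of the 3.

2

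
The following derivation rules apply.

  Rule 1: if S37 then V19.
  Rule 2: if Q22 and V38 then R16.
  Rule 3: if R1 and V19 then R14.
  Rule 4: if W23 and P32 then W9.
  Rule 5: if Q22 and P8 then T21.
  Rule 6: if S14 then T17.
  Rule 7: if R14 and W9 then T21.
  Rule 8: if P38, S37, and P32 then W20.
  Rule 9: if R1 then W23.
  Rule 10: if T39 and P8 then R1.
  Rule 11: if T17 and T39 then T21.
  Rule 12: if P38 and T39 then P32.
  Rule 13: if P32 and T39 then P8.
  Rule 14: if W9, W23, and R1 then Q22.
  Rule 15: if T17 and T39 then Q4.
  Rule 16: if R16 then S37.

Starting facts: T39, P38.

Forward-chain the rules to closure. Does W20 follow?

W20 would need P38, S37, and P32 (Rule 8), but S37 is never established.

No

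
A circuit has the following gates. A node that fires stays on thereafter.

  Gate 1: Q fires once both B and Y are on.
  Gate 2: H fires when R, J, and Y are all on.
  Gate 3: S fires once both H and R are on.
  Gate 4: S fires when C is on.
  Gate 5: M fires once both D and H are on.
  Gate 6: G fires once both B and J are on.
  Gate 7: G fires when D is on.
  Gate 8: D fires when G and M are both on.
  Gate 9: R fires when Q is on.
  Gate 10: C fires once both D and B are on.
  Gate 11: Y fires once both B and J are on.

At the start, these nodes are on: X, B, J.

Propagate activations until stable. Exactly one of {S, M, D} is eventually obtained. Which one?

Gate 11: B and J on → Y on.
Gate 1: B and Y on → Q on.
Gate 9: Q on → R on.
Gate 2: R, J, and Y on → H on.
H and R are on, so S fires (Gate 3).
M would need D and H (Gate 5), but D never turns on. D would need G and M (Gate 8), but M never turns on.

S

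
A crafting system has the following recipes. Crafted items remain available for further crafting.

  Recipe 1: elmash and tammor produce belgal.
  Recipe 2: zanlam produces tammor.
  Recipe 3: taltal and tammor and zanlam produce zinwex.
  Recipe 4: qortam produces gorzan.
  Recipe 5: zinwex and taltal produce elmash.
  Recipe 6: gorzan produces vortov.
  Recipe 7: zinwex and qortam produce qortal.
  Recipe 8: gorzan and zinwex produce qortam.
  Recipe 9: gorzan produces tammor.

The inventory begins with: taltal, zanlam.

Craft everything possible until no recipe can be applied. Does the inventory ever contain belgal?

Using Recipe 2, zanlam makes tammor.
Using Recipe 3, taltal, tammor, and zanlam make zinwex.
zinwex and taltal → elmash (Recipe 5).
Using Recipe 1, elmash and tammor make belgal.

Yes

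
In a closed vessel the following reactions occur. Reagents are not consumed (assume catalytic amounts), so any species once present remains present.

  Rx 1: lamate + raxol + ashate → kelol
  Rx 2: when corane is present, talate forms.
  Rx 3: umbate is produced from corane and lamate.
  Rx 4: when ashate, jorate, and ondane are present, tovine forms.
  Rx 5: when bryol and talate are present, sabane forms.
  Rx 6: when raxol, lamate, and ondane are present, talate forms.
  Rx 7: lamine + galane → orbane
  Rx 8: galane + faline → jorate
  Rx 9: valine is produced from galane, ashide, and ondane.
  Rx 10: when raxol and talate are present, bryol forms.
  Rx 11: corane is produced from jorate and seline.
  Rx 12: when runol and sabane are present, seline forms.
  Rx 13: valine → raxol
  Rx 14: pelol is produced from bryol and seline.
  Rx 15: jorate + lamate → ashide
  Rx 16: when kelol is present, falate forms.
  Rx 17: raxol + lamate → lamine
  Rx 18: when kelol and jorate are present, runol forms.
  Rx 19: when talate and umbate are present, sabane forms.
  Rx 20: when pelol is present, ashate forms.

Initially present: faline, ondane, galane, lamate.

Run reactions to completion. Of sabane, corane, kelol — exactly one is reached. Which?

sabane

galane and faline present → jorate forms (Rx 8).
jorate and lamate present → ashide forms (Rx 15).
galane, ashide, and ondane present → valine forms (Rx 9).
valine present → raxol forms (Rx 13).
raxol, lamate, and ondane present → talate forms (Rx 6).
raxol and talate present → bryol forms (Rx 10).
bryol and talate present → sabane forms (Rx 5).
kelol would need lamate, raxol, and ashate (Rx 1), but ashate never forms. corane would need jorate and seline (Rx 11), but seline never forms.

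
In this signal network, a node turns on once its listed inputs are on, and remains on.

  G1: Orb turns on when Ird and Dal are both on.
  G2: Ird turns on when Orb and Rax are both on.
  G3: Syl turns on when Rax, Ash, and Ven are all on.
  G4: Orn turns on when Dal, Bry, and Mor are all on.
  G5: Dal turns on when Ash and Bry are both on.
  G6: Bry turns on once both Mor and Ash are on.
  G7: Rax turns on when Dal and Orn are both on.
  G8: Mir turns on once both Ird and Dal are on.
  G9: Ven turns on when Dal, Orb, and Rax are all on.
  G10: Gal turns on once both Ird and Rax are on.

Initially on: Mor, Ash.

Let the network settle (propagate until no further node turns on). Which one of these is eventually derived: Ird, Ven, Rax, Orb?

Rax

Mor and Ash are on, so Bry turns on (G6).
Ash and Bry are on, so Dal turns on (G5).
G4: Dal, Bry, and Mor on → Orn on.
Dal and Orn are on, so Rax turns on (G7).
Orb would need Ird and Dal (G1), but Ird never turns on. Ven would need Dal, Orb, and Rax (G9), but Orb never turns on. Ird would need Orb and Rax (G2), but Orb never turns on.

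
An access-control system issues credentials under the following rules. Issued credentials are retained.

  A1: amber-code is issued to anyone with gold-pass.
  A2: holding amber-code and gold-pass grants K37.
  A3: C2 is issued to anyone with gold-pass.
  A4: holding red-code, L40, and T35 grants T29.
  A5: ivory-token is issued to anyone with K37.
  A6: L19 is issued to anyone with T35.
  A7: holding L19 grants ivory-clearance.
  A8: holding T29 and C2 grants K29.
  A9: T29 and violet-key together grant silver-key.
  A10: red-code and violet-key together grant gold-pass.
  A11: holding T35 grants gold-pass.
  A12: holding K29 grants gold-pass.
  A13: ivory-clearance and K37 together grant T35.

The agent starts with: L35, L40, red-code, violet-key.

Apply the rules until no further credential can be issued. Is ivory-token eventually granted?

Yes

Holding red-code and violet-key grants gold-pass (A10).
Holding gold-pass grants amber-code (A1).
Holding amber-code and gold-pass grants K37 (A2).
Holding K37 grants ivory-token (A5).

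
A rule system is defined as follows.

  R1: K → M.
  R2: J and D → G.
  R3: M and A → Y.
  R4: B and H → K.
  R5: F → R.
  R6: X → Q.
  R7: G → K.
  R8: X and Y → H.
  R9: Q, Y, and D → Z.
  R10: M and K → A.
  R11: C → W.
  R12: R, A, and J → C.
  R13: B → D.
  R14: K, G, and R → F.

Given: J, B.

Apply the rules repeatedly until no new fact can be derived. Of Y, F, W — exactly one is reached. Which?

B holds, so D follows (R13).
J and D hold, so G follows (R2).
G holds, so K follows (R7).
From K, R1 gives M.
M and K hold, so A follows (R10).
From M and A, R3 gives Y.
F would need K, G, and R (R14), but R is never established. W would need C (R11), but C is never established.

Y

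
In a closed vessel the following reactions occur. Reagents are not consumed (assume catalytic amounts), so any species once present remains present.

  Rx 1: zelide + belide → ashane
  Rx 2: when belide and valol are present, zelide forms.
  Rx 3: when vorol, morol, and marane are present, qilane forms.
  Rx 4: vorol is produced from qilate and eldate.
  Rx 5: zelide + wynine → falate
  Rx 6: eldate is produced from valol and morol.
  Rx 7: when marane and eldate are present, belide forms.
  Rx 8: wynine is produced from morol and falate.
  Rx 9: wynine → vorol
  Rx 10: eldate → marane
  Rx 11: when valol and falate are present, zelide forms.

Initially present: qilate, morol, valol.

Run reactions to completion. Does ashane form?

Yes

valol and morol present → eldate forms (Rx 6).
eldate present → marane forms (Rx 10).
marane and eldate present → belide forms (Rx 7).
belide and valol present → zelide forms (Rx 2).
zelide and belide present → ashane forms (Rx 1).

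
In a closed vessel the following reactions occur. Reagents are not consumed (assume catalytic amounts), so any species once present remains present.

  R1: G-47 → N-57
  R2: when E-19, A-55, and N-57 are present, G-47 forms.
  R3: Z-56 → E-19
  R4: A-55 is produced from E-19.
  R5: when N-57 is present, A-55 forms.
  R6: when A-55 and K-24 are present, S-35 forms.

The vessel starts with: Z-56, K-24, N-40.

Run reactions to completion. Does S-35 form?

Z-56 present → E-19 forms (R3).
E-19 present → A-55 forms (R4).
A-55 and K-24 present → S-35 forms (R6).

Yes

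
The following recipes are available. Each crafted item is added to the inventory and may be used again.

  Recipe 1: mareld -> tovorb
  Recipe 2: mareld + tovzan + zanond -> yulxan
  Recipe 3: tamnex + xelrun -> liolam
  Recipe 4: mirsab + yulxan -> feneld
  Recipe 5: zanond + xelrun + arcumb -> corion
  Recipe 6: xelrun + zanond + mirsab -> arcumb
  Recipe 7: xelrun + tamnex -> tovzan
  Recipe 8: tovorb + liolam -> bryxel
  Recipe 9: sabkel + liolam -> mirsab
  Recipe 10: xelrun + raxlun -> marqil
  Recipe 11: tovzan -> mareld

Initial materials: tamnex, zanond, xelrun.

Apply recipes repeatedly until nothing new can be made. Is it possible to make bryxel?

Yes

tamnex + xelrun -> liolam (Recipe 3).
Using Recipe 7, xelrun and tamnex make tovzan.
Using Recipe 11, tovzan makes mareld.
Using Recipe 1, mareld makes tovorb.
Using Recipe 8, tovorb and liolam make bryxel.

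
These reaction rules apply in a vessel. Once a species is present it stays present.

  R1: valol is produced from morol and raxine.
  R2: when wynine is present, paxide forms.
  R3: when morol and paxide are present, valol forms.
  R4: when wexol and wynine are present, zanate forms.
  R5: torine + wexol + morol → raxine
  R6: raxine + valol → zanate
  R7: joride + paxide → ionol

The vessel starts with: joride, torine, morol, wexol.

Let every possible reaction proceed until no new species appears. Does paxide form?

paxide would need wynine (R2), but wynine never forms.

No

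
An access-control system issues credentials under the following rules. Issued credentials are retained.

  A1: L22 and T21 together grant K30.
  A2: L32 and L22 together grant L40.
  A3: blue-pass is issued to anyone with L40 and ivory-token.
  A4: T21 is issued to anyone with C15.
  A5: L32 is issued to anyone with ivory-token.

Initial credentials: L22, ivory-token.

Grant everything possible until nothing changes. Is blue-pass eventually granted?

Yes

Holding ivory-token grants L32 (A5).
Holding L32 and L22 grants L40 (A2).
Holding L40 and ivory-token grants blue-pass (A3).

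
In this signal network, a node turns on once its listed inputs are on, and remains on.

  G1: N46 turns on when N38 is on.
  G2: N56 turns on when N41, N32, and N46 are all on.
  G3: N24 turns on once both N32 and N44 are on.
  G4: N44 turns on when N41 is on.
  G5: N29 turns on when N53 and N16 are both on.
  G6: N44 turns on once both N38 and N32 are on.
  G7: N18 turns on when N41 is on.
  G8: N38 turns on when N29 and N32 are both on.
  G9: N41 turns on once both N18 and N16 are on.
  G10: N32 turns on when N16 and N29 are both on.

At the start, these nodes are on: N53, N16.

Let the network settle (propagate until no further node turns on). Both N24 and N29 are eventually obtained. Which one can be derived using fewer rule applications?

N29: G5: N53 and N16 on → N29 on. [1 rule application]
N24: G5: N53 and N16 on → N29 on. G10: N16 and N29 on → N32 on. N29 and N32 are on, so N38 turns on (G8). N38 and N32 are on, so N44 turns on (G6). N32 and N44 are on, so N24 turns on (G3). [5 rule applications]
N29 needs fewer.

N29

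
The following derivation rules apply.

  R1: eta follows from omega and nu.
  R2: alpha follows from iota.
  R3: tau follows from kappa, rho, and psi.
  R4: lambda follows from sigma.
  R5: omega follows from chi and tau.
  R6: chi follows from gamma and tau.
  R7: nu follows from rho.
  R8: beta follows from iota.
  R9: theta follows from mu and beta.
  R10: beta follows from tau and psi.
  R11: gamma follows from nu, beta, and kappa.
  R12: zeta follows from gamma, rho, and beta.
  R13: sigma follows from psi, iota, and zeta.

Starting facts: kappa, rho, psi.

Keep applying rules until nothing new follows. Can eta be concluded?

Yes

From rho, R7 gives nu.
kappa, rho, and psi hold, so tau follows (R3).
tau and psi hold, so beta follows (R10).
nu, beta, and kappa hold, so gamma follows (R11).
gamma and tau hold, so chi follows (R6).
From chi and tau, R5 gives omega.
From omega and nu, R1 gives eta.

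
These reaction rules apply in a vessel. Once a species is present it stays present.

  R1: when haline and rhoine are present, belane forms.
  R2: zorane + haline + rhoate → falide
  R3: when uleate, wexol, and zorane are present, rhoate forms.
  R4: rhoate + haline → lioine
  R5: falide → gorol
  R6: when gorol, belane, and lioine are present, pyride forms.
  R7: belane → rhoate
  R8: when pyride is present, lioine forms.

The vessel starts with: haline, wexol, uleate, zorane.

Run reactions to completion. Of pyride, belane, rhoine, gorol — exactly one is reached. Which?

gorol

uleate, wexol, and zorane present → rhoate forms (R3).
zorane, haline, and rhoate present → falide forms (R2).
falide present → gorol forms (R5).
pyride would need gorol, belane, and lioine (R6), but belane never forms. belane would need haline and rhoine (R1), but rhoine never forms. No rule produces rhoine, and it is not given.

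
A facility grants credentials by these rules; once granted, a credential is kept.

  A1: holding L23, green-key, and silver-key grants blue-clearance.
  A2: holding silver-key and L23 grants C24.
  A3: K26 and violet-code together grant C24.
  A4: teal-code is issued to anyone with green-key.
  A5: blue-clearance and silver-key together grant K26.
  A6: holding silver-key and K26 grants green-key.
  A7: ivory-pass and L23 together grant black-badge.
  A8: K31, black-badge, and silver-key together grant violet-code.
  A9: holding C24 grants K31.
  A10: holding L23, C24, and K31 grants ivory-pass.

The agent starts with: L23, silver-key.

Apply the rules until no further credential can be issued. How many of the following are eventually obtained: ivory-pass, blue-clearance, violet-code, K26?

Holding silver-key and L23 grants C24 (A2).
Holding C24 grants K31 (A9).
Holding L23, C24, and K31 grants ivory-pass (A10).
Holding ivory-pass and L23 grants black-badge (A7).
Holding K31, black-badge, and silver-key grants violet-code (A8).
ivory-pass: reached.
blue-clearance would need L23, green-key, and silver-key (A1), but green-key is never granted.
violet-code: reached.
K26 would need blue-clearance and silver-key (A5), but blue-clearance is never granted.
Reached: ivory-pass and violet-code — 2 of the 4.

2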